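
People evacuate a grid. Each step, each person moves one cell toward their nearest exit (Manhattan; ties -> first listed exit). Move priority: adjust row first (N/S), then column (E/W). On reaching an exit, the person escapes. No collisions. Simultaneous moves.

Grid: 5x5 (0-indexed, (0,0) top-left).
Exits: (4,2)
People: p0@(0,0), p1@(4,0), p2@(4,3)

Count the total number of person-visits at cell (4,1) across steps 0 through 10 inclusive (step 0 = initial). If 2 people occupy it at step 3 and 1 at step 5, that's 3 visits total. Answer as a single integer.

Step 0: p0@(0,0) p1@(4,0) p2@(4,3) -> at (4,1): 0 [-], cum=0
Step 1: p0@(1,0) p1@(4,1) p2@ESC -> at (4,1): 1 [p1], cum=1
Step 2: p0@(2,0) p1@ESC p2@ESC -> at (4,1): 0 [-], cum=1
Step 3: p0@(3,0) p1@ESC p2@ESC -> at (4,1): 0 [-], cum=1
Step 4: p0@(4,0) p1@ESC p2@ESC -> at (4,1): 0 [-], cum=1
Step 5: p0@(4,1) p1@ESC p2@ESC -> at (4,1): 1 [p0], cum=2
Step 6: p0@ESC p1@ESC p2@ESC -> at (4,1): 0 [-], cum=2
Total visits = 2

Answer: 2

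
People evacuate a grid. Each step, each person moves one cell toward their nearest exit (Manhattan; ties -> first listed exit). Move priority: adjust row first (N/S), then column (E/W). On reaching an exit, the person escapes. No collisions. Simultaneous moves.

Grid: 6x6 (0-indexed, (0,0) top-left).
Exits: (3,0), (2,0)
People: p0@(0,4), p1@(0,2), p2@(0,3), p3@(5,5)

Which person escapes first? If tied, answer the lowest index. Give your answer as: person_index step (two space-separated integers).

Answer: 1 4

Derivation:
Step 1: p0:(0,4)->(1,4) | p1:(0,2)->(1,2) | p2:(0,3)->(1,3) | p3:(5,5)->(4,5)
Step 2: p0:(1,4)->(2,4) | p1:(1,2)->(2,2) | p2:(1,3)->(2,3) | p3:(4,5)->(3,5)
Step 3: p0:(2,4)->(2,3) | p1:(2,2)->(2,1) | p2:(2,3)->(2,2) | p3:(3,5)->(3,4)
Step 4: p0:(2,3)->(2,2) | p1:(2,1)->(2,0)->EXIT | p2:(2,2)->(2,1) | p3:(3,4)->(3,3)
Step 5: p0:(2,2)->(2,1) | p1:escaped | p2:(2,1)->(2,0)->EXIT | p3:(3,3)->(3,2)
Step 6: p0:(2,1)->(2,0)->EXIT | p1:escaped | p2:escaped | p3:(3,2)->(3,1)
Step 7: p0:escaped | p1:escaped | p2:escaped | p3:(3,1)->(3,0)->EXIT
Exit steps: [6, 4, 5, 7]
First to escape: p1 at step 4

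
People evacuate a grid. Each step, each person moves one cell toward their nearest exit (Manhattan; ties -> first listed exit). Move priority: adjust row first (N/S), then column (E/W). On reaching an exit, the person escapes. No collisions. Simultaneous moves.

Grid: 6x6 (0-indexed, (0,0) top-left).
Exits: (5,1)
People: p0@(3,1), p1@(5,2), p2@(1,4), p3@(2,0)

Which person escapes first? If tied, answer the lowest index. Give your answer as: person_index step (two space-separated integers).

Step 1: p0:(3,1)->(4,1) | p1:(5,2)->(5,1)->EXIT | p2:(1,4)->(2,4) | p3:(2,0)->(3,0)
Step 2: p0:(4,1)->(5,1)->EXIT | p1:escaped | p2:(2,4)->(3,4) | p3:(3,0)->(4,0)
Step 3: p0:escaped | p1:escaped | p2:(3,4)->(4,4) | p3:(4,0)->(5,0)
Step 4: p0:escaped | p1:escaped | p2:(4,4)->(5,4) | p3:(5,0)->(5,1)->EXIT
Step 5: p0:escaped | p1:escaped | p2:(5,4)->(5,3) | p3:escaped
Step 6: p0:escaped | p1:escaped | p2:(5,3)->(5,2) | p3:escaped
Step 7: p0:escaped | p1:escaped | p2:(5,2)->(5,1)->EXIT | p3:escaped
Exit steps: [2, 1, 7, 4]
First to escape: p1 at step 1

Answer: 1 1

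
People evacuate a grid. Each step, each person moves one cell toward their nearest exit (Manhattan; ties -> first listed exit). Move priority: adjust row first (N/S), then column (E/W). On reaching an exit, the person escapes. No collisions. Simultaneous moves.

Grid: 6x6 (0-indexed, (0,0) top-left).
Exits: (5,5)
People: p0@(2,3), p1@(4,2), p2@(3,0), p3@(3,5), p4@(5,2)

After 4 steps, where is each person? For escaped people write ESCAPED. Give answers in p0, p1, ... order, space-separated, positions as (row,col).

Step 1: p0:(2,3)->(3,3) | p1:(4,2)->(5,2) | p2:(3,0)->(4,0) | p3:(3,5)->(4,5) | p4:(5,2)->(5,3)
Step 2: p0:(3,3)->(4,3) | p1:(5,2)->(5,3) | p2:(4,0)->(5,0) | p3:(4,5)->(5,5)->EXIT | p4:(5,3)->(5,4)
Step 3: p0:(4,3)->(5,3) | p1:(5,3)->(5,4) | p2:(5,0)->(5,1) | p3:escaped | p4:(5,4)->(5,5)->EXIT
Step 4: p0:(5,3)->(5,4) | p1:(5,4)->(5,5)->EXIT | p2:(5,1)->(5,2) | p3:escaped | p4:escaped

(5,4) ESCAPED (5,2) ESCAPED ESCAPED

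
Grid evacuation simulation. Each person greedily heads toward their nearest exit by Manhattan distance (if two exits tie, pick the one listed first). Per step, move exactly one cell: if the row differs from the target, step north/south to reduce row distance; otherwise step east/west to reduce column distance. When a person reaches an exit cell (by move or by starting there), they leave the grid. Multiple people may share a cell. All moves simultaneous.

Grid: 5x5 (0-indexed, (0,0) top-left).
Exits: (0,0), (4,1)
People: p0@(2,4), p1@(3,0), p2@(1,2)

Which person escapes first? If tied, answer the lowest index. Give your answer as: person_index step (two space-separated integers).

Step 1: p0:(2,4)->(3,4) | p1:(3,0)->(4,0) | p2:(1,2)->(0,2)
Step 2: p0:(3,4)->(4,4) | p1:(4,0)->(4,1)->EXIT | p2:(0,2)->(0,1)
Step 3: p0:(4,4)->(4,3) | p1:escaped | p2:(0,1)->(0,0)->EXIT
Step 4: p0:(4,3)->(4,2) | p1:escaped | p2:escaped
Step 5: p0:(4,2)->(4,1)->EXIT | p1:escaped | p2:escaped
Exit steps: [5, 2, 3]
First to escape: p1 at step 2

Answer: 1 2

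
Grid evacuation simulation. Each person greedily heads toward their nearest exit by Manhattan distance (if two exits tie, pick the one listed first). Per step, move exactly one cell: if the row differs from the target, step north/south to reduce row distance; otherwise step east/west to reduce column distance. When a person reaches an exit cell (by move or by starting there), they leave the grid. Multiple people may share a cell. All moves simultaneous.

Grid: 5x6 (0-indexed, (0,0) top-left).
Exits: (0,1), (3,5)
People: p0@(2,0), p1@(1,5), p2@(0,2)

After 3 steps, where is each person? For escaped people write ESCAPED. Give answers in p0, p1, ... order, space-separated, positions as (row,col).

Step 1: p0:(2,0)->(1,0) | p1:(1,5)->(2,5) | p2:(0,2)->(0,1)->EXIT
Step 2: p0:(1,0)->(0,0) | p1:(2,5)->(3,5)->EXIT | p2:escaped
Step 3: p0:(0,0)->(0,1)->EXIT | p1:escaped | p2:escaped

ESCAPED ESCAPED ESCAPED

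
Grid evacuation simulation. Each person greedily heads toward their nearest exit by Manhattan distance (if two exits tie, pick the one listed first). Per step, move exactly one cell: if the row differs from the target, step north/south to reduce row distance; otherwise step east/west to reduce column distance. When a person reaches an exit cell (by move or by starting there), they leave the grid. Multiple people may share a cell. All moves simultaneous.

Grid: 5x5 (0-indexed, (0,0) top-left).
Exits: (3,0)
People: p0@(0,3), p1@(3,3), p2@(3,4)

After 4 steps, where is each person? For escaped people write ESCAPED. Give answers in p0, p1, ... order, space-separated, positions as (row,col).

Step 1: p0:(0,3)->(1,3) | p1:(3,3)->(3,2) | p2:(3,4)->(3,3)
Step 2: p0:(1,3)->(2,3) | p1:(3,2)->(3,1) | p2:(3,3)->(3,2)
Step 3: p0:(2,3)->(3,3) | p1:(3,1)->(3,0)->EXIT | p2:(3,2)->(3,1)
Step 4: p0:(3,3)->(3,2) | p1:escaped | p2:(3,1)->(3,0)->EXIT

(3,2) ESCAPED ESCAPED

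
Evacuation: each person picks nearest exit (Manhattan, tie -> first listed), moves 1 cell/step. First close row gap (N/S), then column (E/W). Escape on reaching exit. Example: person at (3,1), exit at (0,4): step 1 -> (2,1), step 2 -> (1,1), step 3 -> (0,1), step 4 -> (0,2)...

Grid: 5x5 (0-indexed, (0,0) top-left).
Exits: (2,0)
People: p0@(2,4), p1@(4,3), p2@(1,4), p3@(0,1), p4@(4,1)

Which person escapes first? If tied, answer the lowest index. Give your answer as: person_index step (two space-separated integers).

Step 1: p0:(2,4)->(2,3) | p1:(4,3)->(3,3) | p2:(1,4)->(2,4) | p3:(0,1)->(1,1) | p4:(4,1)->(3,1)
Step 2: p0:(2,3)->(2,2) | p1:(3,3)->(2,3) | p2:(2,4)->(2,3) | p3:(1,1)->(2,1) | p4:(3,1)->(2,1)
Step 3: p0:(2,2)->(2,1) | p1:(2,3)->(2,2) | p2:(2,3)->(2,2) | p3:(2,1)->(2,0)->EXIT | p4:(2,1)->(2,0)->EXIT
Step 4: p0:(2,1)->(2,0)->EXIT | p1:(2,2)->(2,1) | p2:(2,2)->(2,1) | p3:escaped | p4:escaped
Step 5: p0:escaped | p1:(2,1)->(2,0)->EXIT | p2:(2,1)->(2,0)->EXIT | p3:escaped | p4:escaped
Exit steps: [4, 5, 5, 3, 3]
First to escape: p3 at step 3

Answer: 3 3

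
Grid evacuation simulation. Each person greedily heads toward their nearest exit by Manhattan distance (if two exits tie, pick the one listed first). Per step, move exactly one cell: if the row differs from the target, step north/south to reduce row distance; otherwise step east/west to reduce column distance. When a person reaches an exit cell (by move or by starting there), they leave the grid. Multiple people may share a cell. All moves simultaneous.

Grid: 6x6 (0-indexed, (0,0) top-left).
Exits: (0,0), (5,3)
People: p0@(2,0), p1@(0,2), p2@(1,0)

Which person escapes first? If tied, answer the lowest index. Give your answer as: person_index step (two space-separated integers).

Answer: 2 1

Derivation:
Step 1: p0:(2,0)->(1,0) | p1:(0,2)->(0,1) | p2:(1,0)->(0,0)->EXIT
Step 2: p0:(1,0)->(0,0)->EXIT | p1:(0,1)->(0,0)->EXIT | p2:escaped
Exit steps: [2, 2, 1]
First to escape: p2 at step 1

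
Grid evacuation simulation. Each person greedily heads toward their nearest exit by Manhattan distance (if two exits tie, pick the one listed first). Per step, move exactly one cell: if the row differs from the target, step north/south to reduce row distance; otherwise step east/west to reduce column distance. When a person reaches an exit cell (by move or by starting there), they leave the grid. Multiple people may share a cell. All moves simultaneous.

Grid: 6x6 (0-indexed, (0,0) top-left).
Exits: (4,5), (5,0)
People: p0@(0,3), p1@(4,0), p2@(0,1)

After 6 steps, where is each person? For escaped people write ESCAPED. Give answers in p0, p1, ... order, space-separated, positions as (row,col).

Step 1: p0:(0,3)->(1,3) | p1:(4,0)->(5,0)->EXIT | p2:(0,1)->(1,1)
Step 2: p0:(1,3)->(2,3) | p1:escaped | p2:(1,1)->(2,1)
Step 3: p0:(2,3)->(3,3) | p1:escaped | p2:(2,1)->(3,1)
Step 4: p0:(3,3)->(4,3) | p1:escaped | p2:(3,1)->(4,1)
Step 5: p0:(4,3)->(4,4) | p1:escaped | p2:(4,1)->(5,1)
Step 6: p0:(4,4)->(4,5)->EXIT | p1:escaped | p2:(5,1)->(5,0)->EXIT

ESCAPED ESCAPED ESCAPED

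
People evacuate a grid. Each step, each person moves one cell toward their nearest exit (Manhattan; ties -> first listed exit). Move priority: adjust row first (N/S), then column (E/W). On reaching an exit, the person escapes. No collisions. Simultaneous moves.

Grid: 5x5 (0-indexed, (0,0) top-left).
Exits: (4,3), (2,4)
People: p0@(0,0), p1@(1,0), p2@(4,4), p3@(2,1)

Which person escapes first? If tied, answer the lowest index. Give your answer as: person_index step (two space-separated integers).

Step 1: p0:(0,0)->(1,0) | p1:(1,0)->(2,0) | p2:(4,4)->(4,3)->EXIT | p3:(2,1)->(2,2)
Step 2: p0:(1,0)->(2,0) | p1:(2,0)->(2,1) | p2:escaped | p3:(2,2)->(2,3)
Step 3: p0:(2,0)->(2,1) | p1:(2,1)->(2,2) | p2:escaped | p3:(2,3)->(2,4)->EXIT
Step 4: p0:(2,1)->(2,2) | p1:(2,2)->(2,3) | p2:escaped | p3:escaped
Step 5: p0:(2,2)->(2,3) | p1:(2,3)->(2,4)->EXIT | p2:escaped | p3:escaped
Step 6: p0:(2,3)->(2,4)->EXIT | p1:escaped | p2:escaped | p3:escaped
Exit steps: [6, 5, 1, 3]
First to escape: p2 at step 1

Answer: 2 1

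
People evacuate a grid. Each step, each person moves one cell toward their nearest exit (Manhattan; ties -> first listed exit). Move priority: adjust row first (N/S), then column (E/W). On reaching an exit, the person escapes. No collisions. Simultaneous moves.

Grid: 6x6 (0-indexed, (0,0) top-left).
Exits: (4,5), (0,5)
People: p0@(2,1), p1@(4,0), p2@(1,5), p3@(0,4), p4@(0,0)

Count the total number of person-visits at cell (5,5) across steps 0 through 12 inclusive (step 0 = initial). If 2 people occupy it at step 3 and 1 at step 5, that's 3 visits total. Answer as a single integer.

Answer: 0

Derivation:
Step 0: p0@(2,1) p1@(4,0) p2@(1,5) p3@(0,4) p4@(0,0) -> at (5,5): 0 [-], cum=0
Step 1: p0@(3,1) p1@(4,1) p2@ESC p3@ESC p4@(0,1) -> at (5,5): 0 [-], cum=0
Step 2: p0@(4,1) p1@(4,2) p2@ESC p3@ESC p4@(0,2) -> at (5,5): 0 [-], cum=0
Step 3: p0@(4,2) p1@(4,3) p2@ESC p3@ESC p4@(0,3) -> at (5,5): 0 [-], cum=0
Step 4: p0@(4,3) p1@(4,4) p2@ESC p3@ESC p4@(0,4) -> at (5,5): 0 [-], cum=0
Step 5: p0@(4,4) p1@ESC p2@ESC p3@ESC p4@ESC -> at (5,5): 0 [-], cum=0
Step 6: p0@ESC p1@ESC p2@ESC p3@ESC p4@ESC -> at (5,5): 0 [-], cum=0
Total visits = 0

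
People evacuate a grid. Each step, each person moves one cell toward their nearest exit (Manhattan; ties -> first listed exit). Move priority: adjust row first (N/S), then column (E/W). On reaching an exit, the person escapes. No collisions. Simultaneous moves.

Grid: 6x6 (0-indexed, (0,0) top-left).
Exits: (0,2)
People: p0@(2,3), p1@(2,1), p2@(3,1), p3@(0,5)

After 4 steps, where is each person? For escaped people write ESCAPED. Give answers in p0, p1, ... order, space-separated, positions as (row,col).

Step 1: p0:(2,3)->(1,3) | p1:(2,1)->(1,1) | p2:(3,1)->(2,1) | p3:(0,5)->(0,4)
Step 2: p0:(1,3)->(0,3) | p1:(1,1)->(0,1) | p2:(2,1)->(1,1) | p3:(0,4)->(0,3)
Step 3: p0:(0,3)->(0,2)->EXIT | p1:(0,1)->(0,2)->EXIT | p2:(1,1)->(0,1) | p3:(0,3)->(0,2)->EXIT
Step 4: p0:escaped | p1:escaped | p2:(0,1)->(0,2)->EXIT | p3:escaped

ESCAPED ESCAPED ESCAPED ESCAPED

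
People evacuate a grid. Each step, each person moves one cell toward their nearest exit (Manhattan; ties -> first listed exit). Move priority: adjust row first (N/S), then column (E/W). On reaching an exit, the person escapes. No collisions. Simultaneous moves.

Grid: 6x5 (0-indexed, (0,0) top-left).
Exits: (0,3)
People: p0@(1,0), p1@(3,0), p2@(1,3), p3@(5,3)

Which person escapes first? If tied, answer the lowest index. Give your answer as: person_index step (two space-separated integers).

Step 1: p0:(1,0)->(0,0) | p1:(3,0)->(2,0) | p2:(1,3)->(0,3)->EXIT | p3:(5,3)->(4,3)
Step 2: p0:(0,0)->(0,1) | p1:(2,0)->(1,0) | p2:escaped | p3:(4,3)->(3,3)
Step 3: p0:(0,1)->(0,2) | p1:(1,0)->(0,0) | p2:escaped | p3:(3,3)->(2,3)
Step 4: p0:(0,2)->(0,3)->EXIT | p1:(0,0)->(0,1) | p2:escaped | p3:(2,3)->(1,3)
Step 5: p0:escaped | p1:(0,1)->(0,2) | p2:escaped | p3:(1,3)->(0,3)->EXIT
Step 6: p0:escaped | p1:(0,2)->(0,3)->EXIT | p2:escaped | p3:escaped
Exit steps: [4, 6, 1, 5]
First to escape: p2 at step 1

Answer: 2 1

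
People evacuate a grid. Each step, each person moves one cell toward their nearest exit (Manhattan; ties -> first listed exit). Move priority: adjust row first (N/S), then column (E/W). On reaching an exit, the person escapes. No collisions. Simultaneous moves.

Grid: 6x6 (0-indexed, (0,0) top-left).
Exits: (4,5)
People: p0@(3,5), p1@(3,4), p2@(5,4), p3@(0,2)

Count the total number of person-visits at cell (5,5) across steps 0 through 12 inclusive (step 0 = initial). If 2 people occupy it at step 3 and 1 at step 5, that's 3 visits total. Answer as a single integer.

Answer: 0

Derivation:
Step 0: p0@(3,5) p1@(3,4) p2@(5,4) p3@(0,2) -> at (5,5): 0 [-], cum=0
Step 1: p0@ESC p1@(4,4) p2@(4,4) p3@(1,2) -> at (5,5): 0 [-], cum=0
Step 2: p0@ESC p1@ESC p2@ESC p3@(2,2) -> at (5,5): 0 [-], cum=0
Step 3: p0@ESC p1@ESC p2@ESC p3@(3,2) -> at (5,5): 0 [-], cum=0
Step 4: p0@ESC p1@ESC p2@ESC p3@(4,2) -> at (5,5): 0 [-], cum=0
Step 5: p0@ESC p1@ESC p2@ESC p3@(4,3) -> at (5,5): 0 [-], cum=0
Step 6: p0@ESC p1@ESC p2@ESC p3@(4,4) -> at (5,5): 0 [-], cum=0
Step 7: p0@ESC p1@ESC p2@ESC p3@ESC -> at (5,5): 0 [-], cum=0
Total visits = 0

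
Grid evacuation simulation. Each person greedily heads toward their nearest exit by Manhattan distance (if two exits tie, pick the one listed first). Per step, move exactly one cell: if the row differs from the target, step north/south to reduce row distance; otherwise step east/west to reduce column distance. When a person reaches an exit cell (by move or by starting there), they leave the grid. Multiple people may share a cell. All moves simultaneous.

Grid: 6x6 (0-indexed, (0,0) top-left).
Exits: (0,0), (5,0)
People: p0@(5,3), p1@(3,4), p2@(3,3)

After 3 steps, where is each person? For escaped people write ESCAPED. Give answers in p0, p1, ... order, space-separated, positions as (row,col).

Step 1: p0:(5,3)->(5,2) | p1:(3,4)->(4,4) | p2:(3,3)->(4,3)
Step 2: p0:(5,2)->(5,1) | p1:(4,4)->(5,4) | p2:(4,3)->(5,3)
Step 3: p0:(5,1)->(5,0)->EXIT | p1:(5,4)->(5,3) | p2:(5,3)->(5,2)

ESCAPED (5,3) (5,2)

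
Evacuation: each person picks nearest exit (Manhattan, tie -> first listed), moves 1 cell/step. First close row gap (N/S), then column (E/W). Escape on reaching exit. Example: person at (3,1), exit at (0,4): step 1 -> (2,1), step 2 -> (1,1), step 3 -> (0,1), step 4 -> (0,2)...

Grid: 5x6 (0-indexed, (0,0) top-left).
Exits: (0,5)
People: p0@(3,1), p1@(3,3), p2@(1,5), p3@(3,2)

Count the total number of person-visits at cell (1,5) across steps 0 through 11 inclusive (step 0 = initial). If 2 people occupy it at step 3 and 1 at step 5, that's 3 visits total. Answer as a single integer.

Answer: 1

Derivation:
Step 0: p0@(3,1) p1@(3,3) p2@(1,5) p3@(3,2) -> at (1,5): 1 [p2], cum=1
Step 1: p0@(2,1) p1@(2,3) p2@ESC p3@(2,2) -> at (1,5): 0 [-], cum=1
Step 2: p0@(1,1) p1@(1,3) p2@ESC p3@(1,2) -> at (1,5): 0 [-], cum=1
Step 3: p0@(0,1) p1@(0,3) p2@ESC p3@(0,2) -> at (1,5): 0 [-], cum=1
Step 4: p0@(0,2) p1@(0,4) p2@ESC p3@(0,3) -> at (1,5): 0 [-], cum=1
Step 5: p0@(0,3) p1@ESC p2@ESC p3@(0,4) -> at (1,5): 0 [-], cum=1
Step 6: p0@(0,4) p1@ESC p2@ESC p3@ESC -> at (1,5): 0 [-], cum=1
Step 7: p0@ESC p1@ESC p2@ESC p3@ESC -> at (1,5): 0 [-], cum=1
Total visits = 1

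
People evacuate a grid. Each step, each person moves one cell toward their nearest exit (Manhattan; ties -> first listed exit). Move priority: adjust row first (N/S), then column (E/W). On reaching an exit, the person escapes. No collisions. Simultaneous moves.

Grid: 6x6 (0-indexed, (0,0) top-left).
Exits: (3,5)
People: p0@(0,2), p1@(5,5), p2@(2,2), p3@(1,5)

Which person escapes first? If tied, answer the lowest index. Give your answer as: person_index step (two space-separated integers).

Answer: 1 2

Derivation:
Step 1: p0:(0,2)->(1,2) | p1:(5,5)->(4,5) | p2:(2,2)->(3,2) | p3:(1,5)->(2,5)
Step 2: p0:(1,2)->(2,2) | p1:(4,5)->(3,5)->EXIT | p2:(3,2)->(3,3) | p3:(2,5)->(3,5)->EXIT
Step 3: p0:(2,2)->(3,2) | p1:escaped | p2:(3,3)->(3,4) | p3:escaped
Step 4: p0:(3,2)->(3,3) | p1:escaped | p2:(3,4)->(3,5)->EXIT | p3:escaped
Step 5: p0:(3,3)->(3,4) | p1:escaped | p2:escaped | p3:escaped
Step 6: p0:(3,4)->(3,5)->EXIT | p1:escaped | p2:escaped | p3:escaped
Exit steps: [6, 2, 4, 2]
First to escape: p1 at step 2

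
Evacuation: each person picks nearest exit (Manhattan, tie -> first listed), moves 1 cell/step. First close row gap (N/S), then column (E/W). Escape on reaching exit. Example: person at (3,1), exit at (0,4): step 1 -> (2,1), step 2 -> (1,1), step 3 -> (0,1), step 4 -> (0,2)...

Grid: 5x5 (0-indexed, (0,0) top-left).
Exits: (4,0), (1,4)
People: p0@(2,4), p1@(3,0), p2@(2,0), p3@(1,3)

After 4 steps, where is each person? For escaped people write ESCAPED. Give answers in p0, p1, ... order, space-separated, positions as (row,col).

Step 1: p0:(2,4)->(1,4)->EXIT | p1:(3,0)->(4,0)->EXIT | p2:(2,0)->(3,0) | p3:(1,3)->(1,4)->EXIT
Step 2: p0:escaped | p1:escaped | p2:(3,0)->(4,0)->EXIT | p3:escaped

ESCAPED ESCAPED ESCAPED ESCAPED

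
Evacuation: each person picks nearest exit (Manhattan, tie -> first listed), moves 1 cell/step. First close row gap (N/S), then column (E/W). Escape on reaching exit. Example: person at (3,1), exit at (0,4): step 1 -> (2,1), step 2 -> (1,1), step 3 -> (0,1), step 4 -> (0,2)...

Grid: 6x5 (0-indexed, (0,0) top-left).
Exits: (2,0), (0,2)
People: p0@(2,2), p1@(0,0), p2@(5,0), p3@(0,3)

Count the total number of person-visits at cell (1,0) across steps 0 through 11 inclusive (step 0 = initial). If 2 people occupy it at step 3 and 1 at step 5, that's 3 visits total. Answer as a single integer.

Answer: 1

Derivation:
Step 0: p0@(2,2) p1@(0,0) p2@(5,0) p3@(0,3) -> at (1,0): 0 [-], cum=0
Step 1: p0@(2,1) p1@(1,0) p2@(4,0) p3@ESC -> at (1,0): 1 [p1], cum=1
Step 2: p0@ESC p1@ESC p2@(3,0) p3@ESC -> at (1,0): 0 [-], cum=1
Step 3: p0@ESC p1@ESC p2@ESC p3@ESC -> at (1,0): 0 [-], cum=1
Total visits = 1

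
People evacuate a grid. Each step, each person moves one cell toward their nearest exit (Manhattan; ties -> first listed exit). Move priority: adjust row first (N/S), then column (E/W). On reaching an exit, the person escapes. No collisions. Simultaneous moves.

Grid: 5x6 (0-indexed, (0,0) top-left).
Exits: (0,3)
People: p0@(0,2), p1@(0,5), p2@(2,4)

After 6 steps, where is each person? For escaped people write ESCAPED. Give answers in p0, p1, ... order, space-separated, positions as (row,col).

Step 1: p0:(0,2)->(0,3)->EXIT | p1:(0,5)->(0,4) | p2:(2,4)->(1,4)
Step 2: p0:escaped | p1:(0,4)->(0,3)->EXIT | p2:(1,4)->(0,4)
Step 3: p0:escaped | p1:escaped | p2:(0,4)->(0,3)->EXIT

ESCAPED ESCAPED ESCAPED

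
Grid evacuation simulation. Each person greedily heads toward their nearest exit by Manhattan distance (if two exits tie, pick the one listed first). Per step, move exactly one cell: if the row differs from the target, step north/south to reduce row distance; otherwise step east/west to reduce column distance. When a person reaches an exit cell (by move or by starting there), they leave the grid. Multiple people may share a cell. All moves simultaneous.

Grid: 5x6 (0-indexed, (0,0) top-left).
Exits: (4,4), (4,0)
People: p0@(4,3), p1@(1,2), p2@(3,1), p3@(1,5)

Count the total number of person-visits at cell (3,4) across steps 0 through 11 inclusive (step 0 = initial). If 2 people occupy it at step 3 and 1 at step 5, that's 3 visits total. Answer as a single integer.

Step 0: p0@(4,3) p1@(1,2) p2@(3,1) p3@(1,5) -> at (3,4): 0 [-], cum=0
Step 1: p0@ESC p1@(2,2) p2@(4,1) p3@(2,5) -> at (3,4): 0 [-], cum=0
Step 2: p0@ESC p1@(3,2) p2@ESC p3@(3,5) -> at (3,4): 0 [-], cum=0
Step 3: p0@ESC p1@(4,2) p2@ESC p3@(4,5) -> at (3,4): 0 [-], cum=0
Step 4: p0@ESC p1@(4,3) p2@ESC p3@ESC -> at (3,4): 0 [-], cum=0
Step 5: p0@ESC p1@ESC p2@ESC p3@ESC -> at (3,4): 0 [-], cum=0
Total visits = 0

Answer: 0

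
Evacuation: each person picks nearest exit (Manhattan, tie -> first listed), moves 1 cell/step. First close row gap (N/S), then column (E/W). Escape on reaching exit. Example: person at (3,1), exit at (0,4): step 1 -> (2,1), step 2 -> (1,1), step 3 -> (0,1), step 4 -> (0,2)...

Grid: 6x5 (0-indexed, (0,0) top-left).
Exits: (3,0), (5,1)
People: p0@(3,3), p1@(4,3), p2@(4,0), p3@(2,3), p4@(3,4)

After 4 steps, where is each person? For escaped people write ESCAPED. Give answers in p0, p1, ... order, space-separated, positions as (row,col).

Step 1: p0:(3,3)->(3,2) | p1:(4,3)->(5,3) | p2:(4,0)->(3,0)->EXIT | p3:(2,3)->(3,3) | p4:(3,4)->(3,3)
Step 2: p0:(3,2)->(3,1) | p1:(5,3)->(5,2) | p2:escaped | p3:(3,3)->(3,2) | p4:(3,3)->(3,2)
Step 3: p0:(3,1)->(3,0)->EXIT | p1:(5,2)->(5,1)->EXIT | p2:escaped | p3:(3,2)->(3,1) | p4:(3,2)->(3,1)
Step 4: p0:escaped | p1:escaped | p2:escaped | p3:(3,1)->(3,0)->EXIT | p4:(3,1)->(3,0)->EXIT

ESCAPED ESCAPED ESCAPED ESCAPED ESCAPED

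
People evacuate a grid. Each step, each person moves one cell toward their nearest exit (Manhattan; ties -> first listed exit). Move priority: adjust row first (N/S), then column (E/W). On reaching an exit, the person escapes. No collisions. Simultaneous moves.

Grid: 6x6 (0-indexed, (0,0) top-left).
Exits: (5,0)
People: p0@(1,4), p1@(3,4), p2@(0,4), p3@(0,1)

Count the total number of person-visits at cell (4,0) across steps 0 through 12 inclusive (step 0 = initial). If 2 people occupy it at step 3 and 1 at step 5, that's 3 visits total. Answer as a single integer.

Answer: 0

Derivation:
Step 0: p0@(1,4) p1@(3,4) p2@(0,4) p3@(0,1) -> at (4,0): 0 [-], cum=0
Step 1: p0@(2,4) p1@(4,4) p2@(1,4) p3@(1,1) -> at (4,0): 0 [-], cum=0
Step 2: p0@(3,4) p1@(5,4) p2@(2,4) p3@(2,1) -> at (4,0): 0 [-], cum=0
Step 3: p0@(4,4) p1@(5,3) p2@(3,4) p3@(3,1) -> at (4,0): 0 [-], cum=0
Step 4: p0@(5,4) p1@(5,2) p2@(4,4) p3@(4,1) -> at (4,0): 0 [-], cum=0
Step 5: p0@(5,3) p1@(5,1) p2@(5,4) p3@(5,1) -> at (4,0): 0 [-], cum=0
Step 6: p0@(5,2) p1@ESC p2@(5,3) p3@ESC -> at (4,0): 0 [-], cum=0
Step 7: p0@(5,1) p1@ESC p2@(5,2) p3@ESC -> at (4,0): 0 [-], cum=0
Step 8: p0@ESC p1@ESC p2@(5,1) p3@ESC -> at (4,0): 0 [-], cum=0
Step 9: p0@ESC p1@ESC p2@ESC p3@ESC -> at (4,0): 0 [-], cum=0
Total visits = 0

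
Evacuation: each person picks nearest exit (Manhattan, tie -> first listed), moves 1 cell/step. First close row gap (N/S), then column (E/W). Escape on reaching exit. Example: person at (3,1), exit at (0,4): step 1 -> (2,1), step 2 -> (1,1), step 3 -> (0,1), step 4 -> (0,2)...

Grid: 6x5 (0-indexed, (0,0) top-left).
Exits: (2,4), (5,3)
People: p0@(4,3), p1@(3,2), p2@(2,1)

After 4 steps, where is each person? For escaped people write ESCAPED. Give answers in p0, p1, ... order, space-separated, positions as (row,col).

Step 1: p0:(4,3)->(5,3)->EXIT | p1:(3,2)->(2,2) | p2:(2,1)->(2,2)
Step 2: p0:escaped | p1:(2,2)->(2,3) | p2:(2,2)->(2,3)
Step 3: p0:escaped | p1:(2,3)->(2,4)->EXIT | p2:(2,3)->(2,4)->EXIT

ESCAPED ESCAPED ESCAPED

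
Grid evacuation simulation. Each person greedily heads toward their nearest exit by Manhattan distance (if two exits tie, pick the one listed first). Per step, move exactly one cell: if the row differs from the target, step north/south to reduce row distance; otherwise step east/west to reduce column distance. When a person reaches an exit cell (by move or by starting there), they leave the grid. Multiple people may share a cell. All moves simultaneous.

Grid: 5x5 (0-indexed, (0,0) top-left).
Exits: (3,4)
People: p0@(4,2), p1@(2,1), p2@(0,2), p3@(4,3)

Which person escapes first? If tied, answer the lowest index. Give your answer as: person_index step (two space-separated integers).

Answer: 3 2

Derivation:
Step 1: p0:(4,2)->(3,2) | p1:(2,1)->(3,1) | p2:(0,2)->(1,2) | p3:(4,3)->(3,3)
Step 2: p0:(3,2)->(3,3) | p1:(3,1)->(3,2) | p2:(1,2)->(2,2) | p3:(3,3)->(3,4)->EXIT
Step 3: p0:(3,3)->(3,4)->EXIT | p1:(3,2)->(3,3) | p2:(2,2)->(3,2) | p3:escaped
Step 4: p0:escaped | p1:(3,3)->(3,4)->EXIT | p2:(3,2)->(3,3) | p3:escaped
Step 5: p0:escaped | p1:escaped | p2:(3,3)->(3,4)->EXIT | p3:escaped
Exit steps: [3, 4, 5, 2]
First to escape: p3 at step 2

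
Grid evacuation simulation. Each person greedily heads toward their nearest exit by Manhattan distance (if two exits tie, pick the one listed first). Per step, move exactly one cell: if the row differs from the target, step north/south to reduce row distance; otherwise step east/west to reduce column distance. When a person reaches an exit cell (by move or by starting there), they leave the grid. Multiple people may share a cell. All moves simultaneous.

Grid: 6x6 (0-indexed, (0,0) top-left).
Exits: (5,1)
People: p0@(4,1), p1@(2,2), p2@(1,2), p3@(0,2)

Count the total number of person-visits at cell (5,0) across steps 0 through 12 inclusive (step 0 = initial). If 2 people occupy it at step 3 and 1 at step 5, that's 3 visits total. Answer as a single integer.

Answer: 0

Derivation:
Step 0: p0@(4,1) p1@(2,2) p2@(1,2) p3@(0,2) -> at (5,0): 0 [-], cum=0
Step 1: p0@ESC p1@(3,2) p2@(2,2) p3@(1,2) -> at (5,0): 0 [-], cum=0
Step 2: p0@ESC p1@(4,2) p2@(3,2) p3@(2,2) -> at (5,0): 0 [-], cum=0
Step 3: p0@ESC p1@(5,2) p2@(4,2) p3@(3,2) -> at (5,0): 0 [-], cum=0
Step 4: p0@ESC p1@ESC p2@(5,2) p3@(4,2) -> at (5,0): 0 [-], cum=0
Step 5: p0@ESC p1@ESC p2@ESC p3@(5,2) -> at (5,0): 0 [-], cum=0
Step 6: p0@ESC p1@ESC p2@ESC p3@ESC -> at (5,0): 0 [-], cum=0
Total visits = 0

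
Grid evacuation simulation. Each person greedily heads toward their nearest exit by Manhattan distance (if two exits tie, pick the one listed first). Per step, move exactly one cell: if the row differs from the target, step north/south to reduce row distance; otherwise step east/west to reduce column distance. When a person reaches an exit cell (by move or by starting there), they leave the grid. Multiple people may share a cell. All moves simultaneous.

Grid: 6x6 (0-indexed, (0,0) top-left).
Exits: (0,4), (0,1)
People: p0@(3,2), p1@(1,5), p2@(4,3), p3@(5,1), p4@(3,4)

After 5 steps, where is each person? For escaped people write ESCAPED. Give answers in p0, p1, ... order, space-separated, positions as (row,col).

Step 1: p0:(3,2)->(2,2) | p1:(1,5)->(0,5) | p2:(4,3)->(3,3) | p3:(5,1)->(4,1) | p4:(3,4)->(2,4)
Step 2: p0:(2,2)->(1,2) | p1:(0,5)->(0,4)->EXIT | p2:(3,3)->(2,3) | p3:(4,1)->(3,1) | p4:(2,4)->(1,4)
Step 3: p0:(1,2)->(0,2) | p1:escaped | p2:(2,3)->(1,3) | p3:(3,1)->(2,1) | p4:(1,4)->(0,4)->EXIT
Step 4: p0:(0,2)->(0,1)->EXIT | p1:escaped | p2:(1,3)->(0,3) | p3:(2,1)->(1,1) | p4:escaped
Step 5: p0:escaped | p1:escaped | p2:(0,3)->(0,4)->EXIT | p3:(1,1)->(0,1)->EXIT | p4:escaped

ESCAPED ESCAPED ESCAPED ESCAPED ESCAPED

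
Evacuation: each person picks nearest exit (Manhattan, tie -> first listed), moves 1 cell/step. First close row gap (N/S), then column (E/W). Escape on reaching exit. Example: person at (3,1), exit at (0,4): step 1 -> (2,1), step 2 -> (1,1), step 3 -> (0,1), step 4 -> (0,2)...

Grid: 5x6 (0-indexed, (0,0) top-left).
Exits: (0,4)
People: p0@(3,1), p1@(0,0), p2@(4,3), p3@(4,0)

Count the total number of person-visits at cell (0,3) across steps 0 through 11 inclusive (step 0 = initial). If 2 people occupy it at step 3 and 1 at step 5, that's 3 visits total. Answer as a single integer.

Answer: 4

Derivation:
Step 0: p0@(3,1) p1@(0,0) p2@(4,3) p3@(4,0) -> at (0,3): 0 [-], cum=0
Step 1: p0@(2,1) p1@(0,1) p2@(3,3) p3@(3,0) -> at (0,3): 0 [-], cum=0
Step 2: p0@(1,1) p1@(0,2) p2@(2,3) p3@(2,0) -> at (0,3): 0 [-], cum=0
Step 3: p0@(0,1) p1@(0,3) p2@(1,3) p3@(1,0) -> at (0,3): 1 [p1], cum=1
Step 4: p0@(0,2) p1@ESC p2@(0,3) p3@(0,0) -> at (0,3): 1 [p2], cum=2
Step 5: p0@(0,3) p1@ESC p2@ESC p3@(0,1) -> at (0,3): 1 [p0], cum=3
Step 6: p0@ESC p1@ESC p2@ESC p3@(0,2) -> at (0,3): 0 [-], cum=3
Step 7: p0@ESC p1@ESC p2@ESC p3@(0,3) -> at (0,3): 1 [p3], cum=4
Step 8: p0@ESC p1@ESC p2@ESC p3@ESC -> at (0,3): 0 [-], cum=4
Total visits = 4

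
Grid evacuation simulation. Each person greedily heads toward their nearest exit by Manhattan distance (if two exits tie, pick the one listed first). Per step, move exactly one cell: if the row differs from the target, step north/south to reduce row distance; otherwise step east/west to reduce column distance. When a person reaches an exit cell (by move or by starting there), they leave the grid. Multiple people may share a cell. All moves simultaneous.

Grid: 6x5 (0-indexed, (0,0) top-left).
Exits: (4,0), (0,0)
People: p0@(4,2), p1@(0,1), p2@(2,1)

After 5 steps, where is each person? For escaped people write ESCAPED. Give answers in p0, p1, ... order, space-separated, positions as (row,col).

Step 1: p0:(4,2)->(4,1) | p1:(0,1)->(0,0)->EXIT | p2:(2,1)->(3,1)
Step 2: p0:(4,1)->(4,0)->EXIT | p1:escaped | p2:(3,1)->(4,1)
Step 3: p0:escaped | p1:escaped | p2:(4,1)->(4,0)->EXIT

ESCAPED ESCAPED ESCAPED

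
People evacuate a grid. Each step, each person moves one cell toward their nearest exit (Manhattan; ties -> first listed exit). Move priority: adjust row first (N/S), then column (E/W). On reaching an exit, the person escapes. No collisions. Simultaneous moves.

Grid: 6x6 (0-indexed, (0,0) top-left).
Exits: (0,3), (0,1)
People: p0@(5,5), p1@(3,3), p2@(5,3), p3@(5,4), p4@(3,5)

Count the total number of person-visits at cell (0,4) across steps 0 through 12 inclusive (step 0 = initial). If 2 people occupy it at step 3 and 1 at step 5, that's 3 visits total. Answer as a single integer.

Answer: 3

Derivation:
Step 0: p0@(5,5) p1@(3,3) p2@(5,3) p3@(5,4) p4@(3,5) -> at (0,4): 0 [-], cum=0
Step 1: p0@(4,5) p1@(2,3) p2@(4,3) p3@(4,4) p4@(2,5) -> at (0,4): 0 [-], cum=0
Step 2: p0@(3,5) p1@(1,3) p2@(3,3) p3@(3,4) p4@(1,5) -> at (0,4): 0 [-], cum=0
Step 3: p0@(2,5) p1@ESC p2@(2,3) p3@(2,4) p4@(0,5) -> at (0,4): 0 [-], cum=0
Step 4: p0@(1,5) p1@ESC p2@(1,3) p3@(1,4) p4@(0,4) -> at (0,4): 1 [p4], cum=1
Step 5: p0@(0,5) p1@ESC p2@ESC p3@(0,4) p4@ESC -> at (0,4): 1 [p3], cum=2
Step 6: p0@(0,4) p1@ESC p2@ESC p3@ESC p4@ESC -> at (0,4): 1 [p0], cum=3
Step 7: p0@ESC p1@ESC p2@ESC p3@ESC p4@ESC -> at (0,4): 0 [-], cum=3
Total visits = 3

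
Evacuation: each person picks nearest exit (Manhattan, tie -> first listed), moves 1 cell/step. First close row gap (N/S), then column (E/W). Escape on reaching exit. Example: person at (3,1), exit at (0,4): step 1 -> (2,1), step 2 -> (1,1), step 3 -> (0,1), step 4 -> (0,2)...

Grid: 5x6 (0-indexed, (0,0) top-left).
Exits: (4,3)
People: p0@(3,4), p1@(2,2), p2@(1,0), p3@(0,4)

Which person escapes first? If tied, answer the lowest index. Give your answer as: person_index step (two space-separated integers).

Answer: 0 2

Derivation:
Step 1: p0:(3,4)->(4,4) | p1:(2,2)->(3,2) | p2:(1,0)->(2,0) | p3:(0,4)->(1,4)
Step 2: p0:(4,4)->(4,3)->EXIT | p1:(3,2)->(4,2) | p2:(2,0)->(3,0) | p3:(1,4)->(2,4)
Step 3: p0:escaped | p1:(4,2)->(4,3)->EXIT | p2:(3,0)->(4,0) | p3:(2,4)->(3,4)
Step 4: p0:escaped | p1:escaped | p2:(4,0)->(4,1) | p3:(3,4)->(4,4)
Step 5: p0:escaped | p1:escaped | p2:(4,1)->(4,2) | p3:(4,4)->(4,3)->EXIT
Step 6: p0:escaped | p1:escaped | p2:(4,2)->(4,3)->EXIT | p3:escaped
Exit steps: [2, 3, 6, 5]
First to escape: p0 at step 2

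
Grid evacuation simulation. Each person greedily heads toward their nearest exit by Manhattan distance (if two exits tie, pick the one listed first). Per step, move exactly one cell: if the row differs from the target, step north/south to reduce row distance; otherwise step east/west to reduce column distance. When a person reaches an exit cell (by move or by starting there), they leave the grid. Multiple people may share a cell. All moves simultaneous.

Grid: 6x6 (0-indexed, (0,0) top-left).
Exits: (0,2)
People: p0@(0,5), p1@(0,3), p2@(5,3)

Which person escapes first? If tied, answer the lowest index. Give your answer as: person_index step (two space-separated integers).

Answer: 1 1

Derivation:
Step 1: p0:(0,5)->(0,4) | p1:(0,3)->(0,2)->EXIT | p2:(5,3)->(4,3)
Step 2: p0:(0,4)->(0,3) | p1:escaped | p2:(4,3)->(3,3)
Step 3: p0:(0,3)->(0,2)->EXIT | p1:escaped | p2:(3,3)->(2,3)
Step 4: p0:escaped | p1:escaped | p2:(2,3)->(1,3)
Step 5: p0:escaped | p1:escaped | p2:(1,3)->(0,3)
Step 6: p0:escaped | p1:escaped | p2:(0,3)->(0,2)->EXIT
Exit steps: [3, 1, 6]
First to escape: p1 at step 1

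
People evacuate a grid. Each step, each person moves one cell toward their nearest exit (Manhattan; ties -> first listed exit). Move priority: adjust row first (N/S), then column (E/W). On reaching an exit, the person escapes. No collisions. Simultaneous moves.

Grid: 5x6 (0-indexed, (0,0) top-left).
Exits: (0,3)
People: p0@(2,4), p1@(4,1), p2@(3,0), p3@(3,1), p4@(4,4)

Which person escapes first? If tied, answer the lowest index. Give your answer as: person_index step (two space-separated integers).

Answer: 0 3

Derivation:
Step 1: p0:(2,4)->(1,4) | p1:(4,1)->(3,1) | p2:(3,0)->(2,0) | p3:(3,1)->(2,1) | p4:(4,4)->(3,4)
Step 2: p0:(1,4)->(0,4) | p1:(3,1)->(2,1) | p2:(2,0)->(1,0) | p3:(2,1)->(1,1) | p4:(3,4)->(2,4)
Step 3: p0:(0,4)->(0,3)->EXIT | p1:(2,1)->(1,1) | p2:(1,0)->(0,0) | p3:(1,1)->(0,1) | p4:(2,4)->(1,4)
Step 4: p0:escaped | p1:(1,1)->(0,1) | p2:(0,0)->(0,1) | p3:(0,1)->(0,2) | p4:(1,4)->(0,4)
Step 5: p0:escaped | p1:(0,1)->(0,2) | p2:(0,1)->(0,2) | p3:(0,2)->(0,3)->EXIT | p4:(0,4)->(0,3)->EXIT
Step 6: p0:escaped | p1:(0,2)->(0,3)->EXIT | p2:(0,2)->(0,3)->EXIT | p3:escaped | p4:escaped
Exit steps: [3, 6, 6, 5, 5]
First to escape: p0 at step 3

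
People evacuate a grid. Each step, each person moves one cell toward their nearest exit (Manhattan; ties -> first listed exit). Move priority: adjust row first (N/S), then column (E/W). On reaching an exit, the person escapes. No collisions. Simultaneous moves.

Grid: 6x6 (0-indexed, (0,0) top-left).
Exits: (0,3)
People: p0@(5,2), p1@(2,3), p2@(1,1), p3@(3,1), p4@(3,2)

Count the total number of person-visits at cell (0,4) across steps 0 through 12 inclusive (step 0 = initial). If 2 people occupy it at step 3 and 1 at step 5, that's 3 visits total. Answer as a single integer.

Step 0: p0@(5,2) p1@(2,3) p2@(1,1) p3@(3,1) p4@(3,2) -> at (0,4): 0 [-], cum=0
Step 1: p0@(4,2) p1@(1,3) p2@(0,1) p3@(2,1) p4@(2,2) -> at (0,4): 0 [-], cum=0
Step 2: p0@(3,2) p1@ESC p2@(0,2) p3@(1,1) p4@(1,2) -> at (0,4): 0 [-], cum=0
Step 3: p0@(2,2) p1@ESC p2@ESC p3@(0,1) p4@(0,2) -> at (0,4): 0 [-], cum=0
Step 4: p0@(1,2) p1@ESC p2@ESC p3@(0,2) p4@ESC -> at (0,4): 0 [-], cum=0
Step 5: p0@(0,2) p1@ESC p2@ESC p3@ESC p4@ESC -> at (0,4): 0 [-], cum=0
Step 6: p0@ESC p1@ESC p2@ESC p3@ESC p4@ESC -> at (0,4): 0 [-], cum=0
Total visits = 0

Answer: 0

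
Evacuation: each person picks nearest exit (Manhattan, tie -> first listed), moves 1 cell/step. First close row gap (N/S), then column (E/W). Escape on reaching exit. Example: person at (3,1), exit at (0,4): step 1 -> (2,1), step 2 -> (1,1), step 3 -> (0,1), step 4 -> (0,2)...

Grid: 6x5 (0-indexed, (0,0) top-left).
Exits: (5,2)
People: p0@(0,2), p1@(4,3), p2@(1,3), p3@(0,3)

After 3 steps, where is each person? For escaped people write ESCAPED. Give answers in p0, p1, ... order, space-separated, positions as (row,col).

Step 1: p0:(0,2)->(1,2) | p1:(4,3)->(5,3) | p2:(1,3)->(2,3) | p3:(0,3)->(1,3)
Step 2: p0:(1,2)->(2,2) | p1:(5,3)->(5,2)->EXIT | p2:(2,3)->(3,3) | p3:(1,3)->(2,3)
Step 3: p0:(2,2)->(3,2) | p1:escaped | p2:(3,3)->(4,3) | p3:(2,3)->(3,3)

(3,2) ESCAPED (4,3) (3,3)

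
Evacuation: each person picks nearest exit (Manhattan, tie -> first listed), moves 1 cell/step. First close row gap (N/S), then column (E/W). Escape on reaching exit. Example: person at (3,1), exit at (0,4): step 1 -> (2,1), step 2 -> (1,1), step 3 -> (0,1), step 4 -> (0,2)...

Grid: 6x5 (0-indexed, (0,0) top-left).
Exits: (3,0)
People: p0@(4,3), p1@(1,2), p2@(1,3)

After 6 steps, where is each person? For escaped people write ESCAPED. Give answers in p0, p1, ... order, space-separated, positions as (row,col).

Step 1: p0:(4,3)->(3,3) | p1:(1,2)->(2,2) | p2:(1,3)->(2,3)
Step 2: p0:(3,3)->(3,2) | p1:(2,2)->(3,2) | p2:(2,3)->(3,3)
Step 3: p0:(3,2)->(3,1) | p1:(3,2)->(3,1) | p2:(3,3)->(3,2)
Step 4: p0:(3,1)->(3,0)->EXIT | p1:(3,1)->(3,0)->EXIT | p2:(3,2)->(3,1)
Step 5: p0:escaped | p1:escaped | p2:(3,1)->(3,0)->EXIT

ESCAPED ESCAPED ESCAPED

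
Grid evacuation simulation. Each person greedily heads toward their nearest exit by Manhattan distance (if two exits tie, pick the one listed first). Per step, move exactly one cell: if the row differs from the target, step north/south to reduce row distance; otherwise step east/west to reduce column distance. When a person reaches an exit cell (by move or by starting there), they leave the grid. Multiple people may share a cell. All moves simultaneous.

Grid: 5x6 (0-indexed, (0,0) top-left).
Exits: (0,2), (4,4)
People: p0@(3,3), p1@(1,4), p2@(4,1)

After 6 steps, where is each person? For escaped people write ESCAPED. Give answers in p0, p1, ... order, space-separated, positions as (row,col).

Step 1: p0:(3,3)->(4,3) | p1:(1,4)->(0,4) | p2:(4,1)->(4,2)
Step 2: p0:(4,3)->(4,4)->EXIT | p1:(0,4)->(0,3) | p2:(4,2)->(4,3)
Step 3: p0:escaped | p1:(0,3)->(0,2)->EXIT | p2:(4,3)->(4,4)->EXIT

ESCAPED ESCAPED ESCAPED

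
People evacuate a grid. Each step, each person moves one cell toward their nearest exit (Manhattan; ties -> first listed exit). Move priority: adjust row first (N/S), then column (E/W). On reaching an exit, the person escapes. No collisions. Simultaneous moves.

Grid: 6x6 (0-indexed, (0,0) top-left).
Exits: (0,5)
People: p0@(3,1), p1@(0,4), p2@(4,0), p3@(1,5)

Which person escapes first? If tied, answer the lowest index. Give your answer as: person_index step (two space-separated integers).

Step 1: p0:(3,1)->(2,1) | p1:(0,4)->(0,5)->EXIT | p2:(4,0)->(3,0) | p3:(1,5)->(0,5)->EXIT
Step 2: p0:(2,1)->(1,1) | p1:escaped | p2:(3,0)->(2,0) | p3:escaped
Step 3: p0:(1,1)->(0,1) | p1:escaped | p2:(2,0)->(1,0) | p3:escaped
Step 4: p0:(0,1)->(0,2) | p1:escaped | p2:(1,0)->(0,0) | p3:escaped
Step 5: p0:(0,2)->(0,3) | p1:escaped | p2:(0,0)->(0,1) | p3:escaped
Step 6: p0:(0,3)->(0,4) | p1:escaped | p2:(0,1)->(0,2) | p3:escaped
Step 7: p0:(0,4)->(0,5)->EXIT | p1:escaped | p2:(0,2)->(0,3) | p3:escaped
Step 8: p0:escaped | p1:escaped | p2:(0,3)->(0,4) | p3:escaped
Step 9: p0:escaped | p1:escaped | p2:(0,4)->(0,5)->EXIT | p3:escaped
Exit steps: [7, 1, 9, 1]
First to escape: p1 at step 1

Answer: 1 1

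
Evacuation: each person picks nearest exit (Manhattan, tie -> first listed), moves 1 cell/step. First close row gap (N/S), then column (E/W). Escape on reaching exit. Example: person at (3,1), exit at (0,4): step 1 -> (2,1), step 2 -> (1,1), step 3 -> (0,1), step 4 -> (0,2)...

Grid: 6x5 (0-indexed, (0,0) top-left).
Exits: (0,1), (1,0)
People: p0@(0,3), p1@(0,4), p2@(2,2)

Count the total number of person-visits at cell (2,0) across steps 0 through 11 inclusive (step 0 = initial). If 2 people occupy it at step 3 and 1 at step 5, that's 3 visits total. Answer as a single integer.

Answer: 0

Derivation:
Step 0: p0@(0,3) p1@(0,4) p2@(2,2) -> at (2,0): 0 [-], cum=0
Step 1: p0@(0,2) p1@(0,3) p2@(1,2) -> at (2,0): 0 [-], cum=0
Step 2: p0@ESC p1@(0,2) p2@(0,2) -> at (2,0): 0 [-], cum=0
Step 3: p0@ESC p1@ESC p2@ESC -> at (2,0): 0 [-], cum=0
Total visits = 0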